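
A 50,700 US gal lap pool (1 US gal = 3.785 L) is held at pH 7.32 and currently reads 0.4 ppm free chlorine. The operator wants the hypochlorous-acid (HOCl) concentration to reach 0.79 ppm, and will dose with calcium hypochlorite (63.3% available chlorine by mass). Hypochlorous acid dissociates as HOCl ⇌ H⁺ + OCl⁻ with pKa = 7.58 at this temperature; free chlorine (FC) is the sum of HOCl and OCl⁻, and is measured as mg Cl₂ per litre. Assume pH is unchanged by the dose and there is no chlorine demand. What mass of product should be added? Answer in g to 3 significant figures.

250 g

Volume: 50,700 US gal × 3.785 L/gal = 191,900 L.
[OCl⁻]/[HOCl] = 10^(pH − pKa) = 10^(7.32 − 7.58) = 0.5495; fraction as HOCl = 1/(1 + 0.5495) = 0.6454.
Free chlorine required for 0.79 ppm HOCl: 0.79 / 0.6454 = 1.224 ppm.
FC to add: 1.224 − 0.4 = 0.8241 mg/L as Cl₂.
Cl₂ equivalent: 0.8241 mg/L × 191,900 L = 158.2 g.
Product at 63.3% available Cl: 158.2 / 0.633 = 249.8 g.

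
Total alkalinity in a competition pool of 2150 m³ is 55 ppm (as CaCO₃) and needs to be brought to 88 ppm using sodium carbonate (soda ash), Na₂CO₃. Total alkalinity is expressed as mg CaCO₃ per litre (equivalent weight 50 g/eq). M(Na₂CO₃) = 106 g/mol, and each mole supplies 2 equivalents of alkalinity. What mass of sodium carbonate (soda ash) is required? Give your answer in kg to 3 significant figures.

Volume: 2150 m³ = 2,150,000 L.
Alkalinity to add: (88 − 55) = 33 mg/L as CaCO₃ × 2,150,000 L = 70,950 g as CaCO₃.
Equivalents: 70,950 g ÷ 50 g/eq = 1419 eq.
Each mole of Na₂CO₃ supplies 2 eq, so 1419 / 2 = 709.5 mol.
Mass: 709.5 mol × 106 g/mol = 75,210 g.

75.2 kg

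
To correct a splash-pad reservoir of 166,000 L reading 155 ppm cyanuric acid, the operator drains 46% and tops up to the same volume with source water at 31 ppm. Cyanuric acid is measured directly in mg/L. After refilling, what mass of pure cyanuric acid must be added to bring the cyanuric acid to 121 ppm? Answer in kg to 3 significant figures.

3.82 kg

After draining 46% and refilling: 155 × 0.54 + 31 × 0.46 = 97.96 ppm.
Deficit to target: 121 − 97.96 = 23.04 mg/L.
Mass: 23.04 mg/L × 166,000 L = 3825 g cyanuric acid.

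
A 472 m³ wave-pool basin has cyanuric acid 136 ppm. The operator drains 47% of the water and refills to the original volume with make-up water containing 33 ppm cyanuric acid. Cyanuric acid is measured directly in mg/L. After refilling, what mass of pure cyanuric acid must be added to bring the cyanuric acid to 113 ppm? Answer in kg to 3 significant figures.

Volume: 472 m³ = 472,000 L.
After draining 47% and refilling: 136 × 0.53 + 33 × 0.47 = 87.59 ppm.
Deficit to target: 113 − 87.59 = 25.41 mg/L.
Mass: 25.41 mg/L × 472,000 L = 11,990 g cyanuric acid.

12.0 kg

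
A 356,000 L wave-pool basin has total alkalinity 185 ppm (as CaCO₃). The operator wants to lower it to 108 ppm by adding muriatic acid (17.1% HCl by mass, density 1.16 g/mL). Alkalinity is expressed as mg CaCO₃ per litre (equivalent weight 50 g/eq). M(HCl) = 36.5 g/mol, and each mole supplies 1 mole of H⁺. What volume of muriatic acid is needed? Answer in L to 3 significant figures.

101 L

Alkalinity to neutralize: (185 − 108) = 77 mg/L as CaCO₃ × 356,000 L = 27,410 g as CaCO₃.
Equivalents of H⁺ required: 27,410 ÷ 50 g/eq = 548.2 eq = 548.2 mol HCl.
Mass of HCl: 548.2 × 36.5 = 20,010 g.
Mass of 17.1% solution: 20,010 / 0.171 = 117,000 g.
Volume: 117,000 g ÷ 1.16 g/mL = 100,900 mL.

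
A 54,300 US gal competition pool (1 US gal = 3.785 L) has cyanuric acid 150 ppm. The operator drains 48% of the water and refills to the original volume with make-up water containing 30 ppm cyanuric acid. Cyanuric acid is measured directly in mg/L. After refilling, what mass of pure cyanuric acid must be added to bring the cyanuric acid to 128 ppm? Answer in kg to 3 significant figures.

7.32 kg

Volume: 54,300 US gal × 3.785 L/gal = 205,526 L.
After draining 48% and refilling: 150 × 0.52 + 30 × 0.48 = 92.4 ppm.
Deficit to target: 128 − 92.4 = 35.6 mg/L.
Mass: 35.6 mg/L × 205,526 L = 7317 g cyanuric acid.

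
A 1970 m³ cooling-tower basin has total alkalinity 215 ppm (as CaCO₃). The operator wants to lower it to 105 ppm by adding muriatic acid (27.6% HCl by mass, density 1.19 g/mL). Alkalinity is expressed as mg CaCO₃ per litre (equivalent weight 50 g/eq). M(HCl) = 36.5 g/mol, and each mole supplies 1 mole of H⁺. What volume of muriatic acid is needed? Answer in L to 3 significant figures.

482 L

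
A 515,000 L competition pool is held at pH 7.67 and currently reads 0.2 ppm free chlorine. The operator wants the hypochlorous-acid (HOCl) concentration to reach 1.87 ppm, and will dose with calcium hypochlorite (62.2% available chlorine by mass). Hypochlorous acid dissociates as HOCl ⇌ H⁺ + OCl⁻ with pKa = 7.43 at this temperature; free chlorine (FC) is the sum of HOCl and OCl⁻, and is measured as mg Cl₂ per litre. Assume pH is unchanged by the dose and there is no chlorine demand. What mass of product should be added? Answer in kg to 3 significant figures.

[OCl⁻]/[HOCl] = 10^(pH − pKa) = 10^(7.67 − 7.43) = 1.738; fraction as HOCl = 1/(1 + 1.738) = 0.3653.
Free chlorine required for 1.87 ppm HOCl: 1.87 / 0.3653 = 5.12 ppm.
FC to add: 5.12 − 0.2 = 4.92 mg/L as Cl₂.
Cl₂ equivalent: 4.92 mg/L × 515,000 L = 2534 g.
Product at 62.2% available Cl: 2534 / 0.622 = 4073 g.

4.07 kg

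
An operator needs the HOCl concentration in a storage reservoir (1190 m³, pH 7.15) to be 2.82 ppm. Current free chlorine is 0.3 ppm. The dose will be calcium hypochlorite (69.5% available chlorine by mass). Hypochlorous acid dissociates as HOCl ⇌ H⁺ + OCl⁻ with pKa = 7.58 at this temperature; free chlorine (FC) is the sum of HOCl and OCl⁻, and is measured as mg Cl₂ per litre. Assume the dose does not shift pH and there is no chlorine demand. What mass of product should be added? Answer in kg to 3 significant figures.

Volume: 1190 m³ = 1,190,000 L.
[OCl⁻]/[HOCl] = 10^(pH − pKa) = 10^(7.15 − 7.58) = 0.3715; fraction as HOCl = 1/(1 + 0.3715) = 0.7291.
Free chlorine required for 2.82 ppm HOCl: 2.82 / 0.7291 = 3.868 ppm.
FC to add: 3.868 − 0.3 = 3.568 mg/L as Cl₂.
Cl₂ equivalent: 3.568 mg/L × 1,190,000 L = 4246 g.
Product at 69.5% available Cl: 4246 / 0.695 = 6109 g.

6.11 kg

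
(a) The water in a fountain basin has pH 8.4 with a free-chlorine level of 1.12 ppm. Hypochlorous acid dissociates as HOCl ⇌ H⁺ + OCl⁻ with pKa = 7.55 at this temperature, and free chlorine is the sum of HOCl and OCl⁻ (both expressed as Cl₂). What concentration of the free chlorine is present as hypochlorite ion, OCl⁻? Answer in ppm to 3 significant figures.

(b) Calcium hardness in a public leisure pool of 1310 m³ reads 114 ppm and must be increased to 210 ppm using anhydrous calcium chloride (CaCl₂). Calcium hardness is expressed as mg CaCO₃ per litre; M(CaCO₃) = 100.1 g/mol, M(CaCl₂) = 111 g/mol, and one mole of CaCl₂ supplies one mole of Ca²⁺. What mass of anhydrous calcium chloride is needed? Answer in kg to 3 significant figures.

(a) 0.981 ppm; (b) 139 kg

(a) [OCl⁻]/[HOCl] = 10^(pH − pKa) = 10^(8.4 − 7.55) = 10^0.85 = 7.079.
(a) Fraction as HOCl = 1 / (1 + 7.079) = 0.1238.
(a) OCl⁻ = (1 − 0.1238) × 1.12 ppm = 0.9814 ppm.

(b) Volume: 1310 m³ = 1,310,000 L.
(b) Hardness to add: (210 − 114) = 96 mg/L as CaCO₃ × 1,310,000 L = 125,800 g as CaCO₃.
(b) Moles of Ca²⁺ (1 mol Ca²⁺ ≡ 1 mol CaCO₃): 125,800 / 100.1 g/mol = 1256 mol.
(b) Mass of CaCl₂: 1256 × 111 = 139,500 g.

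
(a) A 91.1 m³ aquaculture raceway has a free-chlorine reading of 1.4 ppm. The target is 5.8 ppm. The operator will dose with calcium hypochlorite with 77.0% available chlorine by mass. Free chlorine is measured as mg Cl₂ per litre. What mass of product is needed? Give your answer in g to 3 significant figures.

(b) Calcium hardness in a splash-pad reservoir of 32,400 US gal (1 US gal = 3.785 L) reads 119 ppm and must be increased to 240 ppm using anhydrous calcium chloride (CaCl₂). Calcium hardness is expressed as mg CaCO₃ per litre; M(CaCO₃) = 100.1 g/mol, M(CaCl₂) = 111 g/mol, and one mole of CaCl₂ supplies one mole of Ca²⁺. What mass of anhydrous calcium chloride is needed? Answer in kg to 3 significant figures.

(a) Volume: 91.1 m³ = 91,100 L.
(a) Chlorine deficit: 5.8 − 1.4 = 4.4 ppm = 4.4 mg/L as Cl₂.
(a) Cl₂ equivalent needed: 4.4 mg/L × 91,100 L = 400,800 mg = 400.8 g.
(a) Product at 77.0% available chlorine: 400.8 / 0.77 = 520.6 g.

(b) Volume: 32,400 US gal × 3.785 L/gal = 122,634 L.
(b) Hardness to add: (240 − 119) = 121 mg/L as CaCO₃ × 122,634 L = 14,840 g as CaCO₃.
(b) Moles of Ca²⁺ (1 mol Ca²⁺ ≡ 1 mol CaCO₃): 14,840 / 100.1 g/mol = 148.2 mol.
(b) Mass of CaCl₂: 148.2 × 111 = 16,450 g.

(a) 521 g; (b) 16.5 kg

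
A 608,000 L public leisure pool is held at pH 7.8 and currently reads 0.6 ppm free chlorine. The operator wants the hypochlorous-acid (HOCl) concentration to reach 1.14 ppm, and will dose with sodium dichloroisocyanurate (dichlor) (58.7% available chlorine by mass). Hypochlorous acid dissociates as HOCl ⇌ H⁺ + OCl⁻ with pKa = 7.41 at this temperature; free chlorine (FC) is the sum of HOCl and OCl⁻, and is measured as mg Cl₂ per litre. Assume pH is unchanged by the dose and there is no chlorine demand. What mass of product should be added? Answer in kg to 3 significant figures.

3.46 kg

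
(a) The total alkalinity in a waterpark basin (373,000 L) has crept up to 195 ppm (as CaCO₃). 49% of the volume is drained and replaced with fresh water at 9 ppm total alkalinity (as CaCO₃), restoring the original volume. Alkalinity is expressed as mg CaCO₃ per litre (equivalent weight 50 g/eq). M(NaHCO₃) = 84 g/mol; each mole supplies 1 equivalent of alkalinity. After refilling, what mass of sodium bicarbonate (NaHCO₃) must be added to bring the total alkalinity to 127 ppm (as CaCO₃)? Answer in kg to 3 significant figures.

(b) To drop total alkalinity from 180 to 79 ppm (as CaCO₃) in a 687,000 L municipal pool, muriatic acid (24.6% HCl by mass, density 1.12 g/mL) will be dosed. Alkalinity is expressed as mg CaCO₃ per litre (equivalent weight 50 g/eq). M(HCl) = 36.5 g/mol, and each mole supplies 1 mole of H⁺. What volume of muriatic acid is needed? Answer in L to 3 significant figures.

(a) After draining 49% and refilling: 195 × 0.51 + 9 × 0.49 = 103.86 ppm.
(a) Deficit to target: 127 − 103.86 = 23.14 mg/L.
(a) As CaCO₃: 23.14 mg/L × 373,000 L = 8631 g; ÷ 50 g/eq ÷ 1 = 172.6 mol NaHCO₃.
(a) Mass: 172.6 × 84 = 14,500 g.

(b) Alkalinity to neutralize: (180 − 79) = 101 mg/L as CaCO₃ × 687,000 L = 69,390 g as CaCO₃.
(b) Equivalents of H⁺ required: 69,390 ÷ 50 g/eq = 1388 eq = 1388 mol HCl.
(b) Mass of HCl: 1388 × 36.5 = 50,650 g.
(b) Mass of 24.6% solution: 50,650 / 0.246 = 205,900 g.
(b) Volume: 205,900 g ÷ 1.12 g/mL = 183,800 mL.

(a) 14.5 kg; (b) 184 L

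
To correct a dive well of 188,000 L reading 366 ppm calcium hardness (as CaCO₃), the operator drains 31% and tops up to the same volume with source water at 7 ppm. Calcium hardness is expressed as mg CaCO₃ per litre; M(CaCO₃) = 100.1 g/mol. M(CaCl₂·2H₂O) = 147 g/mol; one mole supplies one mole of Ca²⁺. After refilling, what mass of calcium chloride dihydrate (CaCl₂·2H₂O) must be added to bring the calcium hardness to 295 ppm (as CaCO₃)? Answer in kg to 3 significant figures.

After draining 31% and refilling: 366 × 0.69 + 7 × 0.31 = 254.71 ppm.
Deficit to target: 295 − 254.71 = 40.29 mg/L.
As CaCO₃: 40.29 mg/L × 188,000 L = 7575 g; ÷ 100.1 = 75.67 mol Ca²⁺.
Mass: 75.67 × 147 = 11,120 g.

11.1 kg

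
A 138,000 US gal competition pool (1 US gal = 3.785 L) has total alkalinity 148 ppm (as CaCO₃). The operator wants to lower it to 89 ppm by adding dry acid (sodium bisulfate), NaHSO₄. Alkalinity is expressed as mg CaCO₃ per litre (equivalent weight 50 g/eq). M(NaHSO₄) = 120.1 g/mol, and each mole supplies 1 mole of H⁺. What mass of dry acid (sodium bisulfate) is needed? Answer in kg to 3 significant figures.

Volume: 138,000 US gal × 3.785 L/gal = 522,330 L.
Alkalinity to neutralize: (148 − 89) = 59 mg/L as CaCO₃ × 522,330 L = 30,820 g as CaCO₃.
Equivalents of H⁺ required: 30,820 ÷ 50 g/eq = 616.3 eq = 616.3 mol NaHSO₄.
Mass of NaHSO₄: 616.3 × 120.1 = 74,020 g.

74.0 kg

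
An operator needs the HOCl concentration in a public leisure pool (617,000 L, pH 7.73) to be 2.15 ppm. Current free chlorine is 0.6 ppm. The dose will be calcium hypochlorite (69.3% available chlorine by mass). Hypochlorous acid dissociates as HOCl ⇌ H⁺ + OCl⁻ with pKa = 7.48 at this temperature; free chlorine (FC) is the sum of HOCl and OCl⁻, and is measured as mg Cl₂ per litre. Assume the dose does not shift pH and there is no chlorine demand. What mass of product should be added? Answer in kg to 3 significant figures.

[OCl⁻]/[HOCl] = 10^(pH − pKa) = 10^(7.73 − 7.48) = 1.778; fraction as HOCl = 1/(1 + 1.778) = 0.3599.
Free chlorine required for 2.15 ppm HOCl: 2.15 / 0.3599 = 5.973 ppm.
FC to add: 5.973 − 0.6 = 5.373 mg/L as Cl₂.
Cl₂ equivalent: 5.373 mg/L × 617,000 L = 3315 g.
Product at 69.3% available Cl: 3315 / 0.693 = 4784 g.

4.78 kg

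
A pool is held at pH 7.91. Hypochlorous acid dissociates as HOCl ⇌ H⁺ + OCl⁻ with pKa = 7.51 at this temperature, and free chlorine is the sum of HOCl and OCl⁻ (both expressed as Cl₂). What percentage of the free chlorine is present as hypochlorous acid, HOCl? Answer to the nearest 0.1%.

28.5%

[OCl⁻]/[HOCl] = 10^(pH − pKa) = 10^(7.91 − 7.51) = 10^0.40 = 2.512.
Fraction as HOCl = 1 / (1 + 2.512) = 0.2847.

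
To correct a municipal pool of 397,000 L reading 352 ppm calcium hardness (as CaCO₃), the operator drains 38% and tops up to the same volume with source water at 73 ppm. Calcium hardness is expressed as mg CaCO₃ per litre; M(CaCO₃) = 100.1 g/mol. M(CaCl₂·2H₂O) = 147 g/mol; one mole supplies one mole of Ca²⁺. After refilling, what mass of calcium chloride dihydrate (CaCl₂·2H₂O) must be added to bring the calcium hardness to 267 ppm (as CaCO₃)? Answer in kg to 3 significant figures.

12.3 kg

After draining 38% and refilling: 352 × 0.62 + 73 × 0.38 = 245.98 ppm.
Deficit to target: 267 − 245.98 = 21.02 mg/L.
As CaCO₃: 21.02 mg/L × 397,000 L = 8345 g; ÷ 100.1 = 83.37 mol Ca²⁺.
Mass: 83.37 × 147 = 12,250 g.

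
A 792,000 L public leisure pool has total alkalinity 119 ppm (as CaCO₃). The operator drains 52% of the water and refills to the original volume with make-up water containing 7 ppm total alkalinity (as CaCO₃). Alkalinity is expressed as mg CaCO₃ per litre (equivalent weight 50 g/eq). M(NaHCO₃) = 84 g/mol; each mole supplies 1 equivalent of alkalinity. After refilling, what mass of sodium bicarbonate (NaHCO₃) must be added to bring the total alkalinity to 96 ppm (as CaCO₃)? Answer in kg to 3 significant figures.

After draining 52% and refilling: 119 × 0.48 + 7 × 0.52 = 60.76 ppm.
Deficit to target: 96 − 60.76 = 35.24 mg/L.
As CaCO₃: 35.24 mg/L × 792,000 L = 27,910 g; ÷ 50 g/eq ÷ 1 = 558.2 mol NaHCO₃.
Mass: 558.2 × 84 = 46,890 g.

46.9 kg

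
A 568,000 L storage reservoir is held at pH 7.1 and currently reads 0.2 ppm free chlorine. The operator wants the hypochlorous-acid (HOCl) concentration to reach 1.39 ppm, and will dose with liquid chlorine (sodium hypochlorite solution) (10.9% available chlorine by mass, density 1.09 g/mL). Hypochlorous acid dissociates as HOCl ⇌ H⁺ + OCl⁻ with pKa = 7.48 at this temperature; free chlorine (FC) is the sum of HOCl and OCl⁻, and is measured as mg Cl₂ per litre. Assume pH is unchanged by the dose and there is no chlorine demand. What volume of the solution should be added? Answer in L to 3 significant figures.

[OCl⁻]/[HOCl] = 10^(pH − pKa) = 10^(7.1 − 7.48) = 0.4169; fraction as HOCl = 1/(1 + 0.4169) = 0.7058.
Free chlorine required for 1.39 ppm HOCl: 1.39 / 0.7058 = 1.969 ppm.
FC to add: 1.969 − 0.2 = 1.769 mg/L as Cl₂.
Cl₂ equivalent: 1.769 mg/L × 568,000 L = 1005 g.
Product at 10.9% available Cl: 1005 / 0.109 = 9221 g.
Volume: 9221 g ÷ 1.09 g/mL = 8459 mL.

8.46 L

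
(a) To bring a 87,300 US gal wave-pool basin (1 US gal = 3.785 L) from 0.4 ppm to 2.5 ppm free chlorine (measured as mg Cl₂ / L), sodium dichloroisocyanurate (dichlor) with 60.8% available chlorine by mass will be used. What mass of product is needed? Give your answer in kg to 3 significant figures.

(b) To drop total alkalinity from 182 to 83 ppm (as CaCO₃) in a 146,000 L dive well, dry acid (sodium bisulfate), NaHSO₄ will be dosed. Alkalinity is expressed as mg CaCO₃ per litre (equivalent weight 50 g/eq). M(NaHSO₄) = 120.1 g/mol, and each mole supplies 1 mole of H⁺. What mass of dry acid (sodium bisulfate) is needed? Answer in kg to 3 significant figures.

(a) 1.14 kg; (b) 34.7 kg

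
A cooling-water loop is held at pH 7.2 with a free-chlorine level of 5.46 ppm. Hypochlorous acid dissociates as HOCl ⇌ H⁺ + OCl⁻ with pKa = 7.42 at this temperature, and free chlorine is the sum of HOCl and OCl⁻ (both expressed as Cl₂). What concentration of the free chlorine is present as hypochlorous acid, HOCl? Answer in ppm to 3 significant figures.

3.41 ppm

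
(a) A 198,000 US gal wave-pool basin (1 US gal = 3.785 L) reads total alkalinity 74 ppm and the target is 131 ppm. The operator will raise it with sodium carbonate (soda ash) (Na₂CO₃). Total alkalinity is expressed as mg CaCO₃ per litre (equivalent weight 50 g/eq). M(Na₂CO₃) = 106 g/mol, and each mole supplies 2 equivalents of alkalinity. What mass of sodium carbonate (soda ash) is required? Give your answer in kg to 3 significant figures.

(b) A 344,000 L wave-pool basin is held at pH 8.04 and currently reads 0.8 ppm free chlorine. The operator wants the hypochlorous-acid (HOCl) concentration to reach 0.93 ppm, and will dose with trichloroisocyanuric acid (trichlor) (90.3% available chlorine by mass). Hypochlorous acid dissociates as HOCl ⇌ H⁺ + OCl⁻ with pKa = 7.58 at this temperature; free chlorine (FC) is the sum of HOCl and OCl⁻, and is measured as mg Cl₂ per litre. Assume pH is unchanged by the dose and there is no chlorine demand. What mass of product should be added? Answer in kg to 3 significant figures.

(a) 45.3 kg; (b) 1.07 kg

(a) Volume: 198,000 US gal × 3.785 L/gal = 749,430 L.
(a) Alkalinity to add: (131 − 74) = 57 mg/L as CaCO₃ × 749,430 L = 42,720 g as CaCO₃.
(a) Equivalents: 42,720 g ÷ 50 g/eq = 854.4 eq.
(a) Each mole of Na₂CO₃ supplies 2 eq, so 854.4 / 2 = 427.2 mol.
(a) Mass: 427.2 mol × 106 g/mol = 45,280 g.

(b) [OCl⁻]/[HOCl] = 10^(pH − pKa) = 10^(8.04 − 7.58) = 2.884; fraction as HOCl = 1/(1 + 2.884) = 0.2575.
(b) Free chlorine required for 0.93 ppm HOCl: 0.93 / 0.2575 = 3.612 ppm.
(b) FC to add: 3.612 − 0.8 = 2.812 mg/L as Cl₂.
(b) Cl₂ equivalent: 2.812 mg/L × 344,000 L = 967.4 g.
(b) Product at 90.3% available Cl: 967.4 / 0.903 = 1071 g.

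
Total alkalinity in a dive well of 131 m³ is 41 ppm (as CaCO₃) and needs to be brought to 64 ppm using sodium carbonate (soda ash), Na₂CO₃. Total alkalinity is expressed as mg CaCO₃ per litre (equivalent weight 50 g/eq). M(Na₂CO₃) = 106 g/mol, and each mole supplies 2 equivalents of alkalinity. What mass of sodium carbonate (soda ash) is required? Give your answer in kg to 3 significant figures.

3.19 kg

Volume: 131 m³ = 131,000 L.
Alkalinity to add: (64 − 41) = 23 mg/L as CaCO₃ × 131,000 L = 3013 g as CaCO₃.
Equivalents: 3013 g ÷ 50 g/eq = 60.26 eq.
Each mole of Na₂CO₃ supplies 2 eq, so 60.26 / 2 = 30.13 mol.
Mass: 30.13 mol × 106 g/mol = 3194 g.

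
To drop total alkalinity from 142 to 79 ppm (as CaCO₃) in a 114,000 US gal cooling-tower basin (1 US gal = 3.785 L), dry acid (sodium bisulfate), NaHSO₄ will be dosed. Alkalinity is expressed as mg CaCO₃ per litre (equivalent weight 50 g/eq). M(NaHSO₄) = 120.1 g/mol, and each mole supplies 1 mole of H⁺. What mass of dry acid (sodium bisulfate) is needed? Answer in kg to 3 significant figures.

Volume: 114,000 US gal × 3.785 L/gal = 431,490 L.
Alkalinity to neutralize: (142 − 79) = 63 mg/L as CaCO₃ × 431,490 L = 27,180 g as CaCO₃.
Equivalents of H⁺ required: 27,180 ÷ 50 g/eq = 543.7 eq = 543.7 mol NaHSO₄.
Mass of NaHSO₄: 543.7 × 120.1 = 65,300 g.

65.3 kg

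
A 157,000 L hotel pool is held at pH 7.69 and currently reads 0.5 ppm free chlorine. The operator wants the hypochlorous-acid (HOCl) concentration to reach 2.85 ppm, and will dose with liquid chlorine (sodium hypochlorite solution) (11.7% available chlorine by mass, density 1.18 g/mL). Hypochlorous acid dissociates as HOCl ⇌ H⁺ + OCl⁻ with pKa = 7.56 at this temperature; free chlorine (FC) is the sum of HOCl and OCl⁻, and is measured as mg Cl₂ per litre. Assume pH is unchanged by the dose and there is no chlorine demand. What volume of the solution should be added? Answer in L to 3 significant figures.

7.04 L

[OCl⁻]/[HOCl] = 10^(pH − pKa) = 10^(7.69 − 7.56) = 1.349; fraction as HOCl = 1/(1 + 1.349) = 0.4257.
Free chlorine required for 2.85 ppm HOCl: 2.85 / 0.4257 = 6.695 ppm.
FC to add: 6.695 − 0.5 = 6.195 mg/L as Cl₂.
Cl₂ equivalent: 6.195 mg/L × 157,000 L = 972.5 g.
Product at 11.7% available Cl: 972.5 / 0.117 = 8312 g.
Volume: 8312 g ÷ 1.18 g/mL = 7044 mL.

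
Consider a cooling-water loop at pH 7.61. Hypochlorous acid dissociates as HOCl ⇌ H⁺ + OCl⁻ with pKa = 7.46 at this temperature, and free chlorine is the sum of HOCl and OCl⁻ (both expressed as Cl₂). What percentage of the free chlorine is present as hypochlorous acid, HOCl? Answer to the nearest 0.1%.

41.5%

[OCl⁻]/[HOCl] = 10^(pH − pKa) = 10^(7.61 − 7.46) = 10^0.15 = 1.413.
Fraction as HOCl = 1 / (1 + 1.413) = 0.4145.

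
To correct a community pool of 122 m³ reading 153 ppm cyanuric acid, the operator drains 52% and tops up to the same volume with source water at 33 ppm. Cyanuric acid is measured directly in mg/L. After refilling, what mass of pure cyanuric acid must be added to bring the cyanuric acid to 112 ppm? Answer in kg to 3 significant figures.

2.61 kg

Volume: 122 m³ = 122,000 L.
After draining 52% and refilling: 153 × 0.48 + 33 × 0.52 = 90.6 ppm.
Deficit to target: 112 − 90.6 = 21.4 mg/L.
Mass: 21.4 mg/L × 122,000 L = 2611 g cyanuric acid.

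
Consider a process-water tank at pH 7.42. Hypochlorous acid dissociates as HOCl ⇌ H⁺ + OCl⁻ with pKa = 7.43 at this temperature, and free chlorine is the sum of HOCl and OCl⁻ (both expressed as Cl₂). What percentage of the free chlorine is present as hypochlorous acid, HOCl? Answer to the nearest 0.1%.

50.6%

[OCl⁻]/[HOCl] = 10^(pH − pKa) = 10^(7.42 − 7.43) = 10^-0.01 = 0.9772.
Fraction as HOCl = 1 / (1 + 0.9772) = 0.5058.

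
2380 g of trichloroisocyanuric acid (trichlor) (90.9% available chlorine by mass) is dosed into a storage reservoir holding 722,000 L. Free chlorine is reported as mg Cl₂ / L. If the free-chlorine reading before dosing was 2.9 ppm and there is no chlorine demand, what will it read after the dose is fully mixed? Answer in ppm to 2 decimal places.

Available chlorine delivered: 2380 g × 0.909 = 2163 g as Cl₂.
Concentration rise: 2163 g / 722,000 L = 2.996 mg/L = 3.00 ppm.
Final FC: 2.9 + 3.00 = 5.90 ppm.

5.90 ppm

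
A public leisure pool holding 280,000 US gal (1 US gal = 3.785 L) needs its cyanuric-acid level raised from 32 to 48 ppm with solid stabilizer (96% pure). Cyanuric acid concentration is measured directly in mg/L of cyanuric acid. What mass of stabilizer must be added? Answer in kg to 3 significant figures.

Volume: 280,000 US gal × 3.785 L/gal = 1,059,800 L.
CYA to add: (48 − 32) = 16 mg/L × 1,059,800 L = 16,960 g cyanuric acid.
At 96% purity: 16,960 / 0.96 = 17,660 g product.

17.7 kg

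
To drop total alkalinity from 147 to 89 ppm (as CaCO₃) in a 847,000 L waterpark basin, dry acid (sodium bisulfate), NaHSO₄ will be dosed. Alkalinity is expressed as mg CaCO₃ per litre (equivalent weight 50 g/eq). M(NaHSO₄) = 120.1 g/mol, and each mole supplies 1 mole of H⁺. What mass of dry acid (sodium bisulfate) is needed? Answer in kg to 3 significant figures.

118 kg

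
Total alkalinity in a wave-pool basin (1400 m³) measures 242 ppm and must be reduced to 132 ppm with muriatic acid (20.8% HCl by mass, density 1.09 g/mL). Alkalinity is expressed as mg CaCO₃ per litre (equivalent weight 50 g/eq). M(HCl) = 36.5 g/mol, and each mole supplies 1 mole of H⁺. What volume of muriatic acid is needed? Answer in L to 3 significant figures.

Volume: 1400 m³ = 1,400,000 L.
Alkalinity to neutralize: (242 − 132) = 110 mg/L as CaCO₃ × 1,400,000 L = 154,000 g as CaCO₃.
Equivalents of H⁺ required: 154,000 ÷ 50 g/eq = 3080 eq = 3080 mol HCl.
Mass of HCl: 3080 × 36.5 = 112,400 g.
Mass of 20.8% solution: 112,400 / 0.208 = 540,500 g.
Volume: 540,500 g ÷ 1.09 g/mL = 495,900 mL.

496 L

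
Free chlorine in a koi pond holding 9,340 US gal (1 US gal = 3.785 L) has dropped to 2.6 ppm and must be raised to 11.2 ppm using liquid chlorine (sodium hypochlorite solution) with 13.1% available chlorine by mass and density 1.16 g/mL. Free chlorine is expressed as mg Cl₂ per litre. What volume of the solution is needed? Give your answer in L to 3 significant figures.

2.00 L

Volume: 9,340 US gal × 3.785 L/gal = 35,352 L.
Chlorine deficit: 11.2 − 2.6 = 8.6 ppm = 8.6 mg/L as Cl₂.
Cl₂ equivalent needed: 8.6 mg/L × 35,352 L = 304,000 mg = 304 g.
Product at 13.1% available chlorine: 304 / 0.131 = 2321 g.
Volume at density 1.16 g/mL: 2321 g ÷ 1.16 g/mL = 2001 mL.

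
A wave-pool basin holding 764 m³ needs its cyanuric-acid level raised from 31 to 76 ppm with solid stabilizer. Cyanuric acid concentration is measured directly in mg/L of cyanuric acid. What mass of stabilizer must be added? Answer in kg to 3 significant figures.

Volume: 764 m³ = 764,000 L.
CYA to add: (76 − 31) = 45 mg/L × 764,000 L = 34,380 g cyanuric acid.

34.4 kg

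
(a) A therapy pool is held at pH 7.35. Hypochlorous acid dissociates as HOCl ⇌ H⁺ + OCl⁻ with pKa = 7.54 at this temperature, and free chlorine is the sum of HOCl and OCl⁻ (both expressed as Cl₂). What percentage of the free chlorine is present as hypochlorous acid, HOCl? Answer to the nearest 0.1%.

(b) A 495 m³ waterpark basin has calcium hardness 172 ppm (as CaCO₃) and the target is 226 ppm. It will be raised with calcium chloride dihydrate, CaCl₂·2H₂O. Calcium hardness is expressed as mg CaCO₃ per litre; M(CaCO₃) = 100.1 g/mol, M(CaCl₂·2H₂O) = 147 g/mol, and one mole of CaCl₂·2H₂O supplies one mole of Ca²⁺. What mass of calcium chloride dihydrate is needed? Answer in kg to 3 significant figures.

(a) 60.8%; (b) 39.3 kg

(a) [OCl⁻]/[HOCl] = 10^(pH − pKa) = 10^(7.35 − 7.54) = 10^-0.19 = 0.6457.
(a) Fraction as HOCl = 1 / (1 + 0.6457) = 0.6077.

(b) Volume: 495 m³ = 495,000 L.
(b) Hardness to add: (226 − 172) = 54 mg/L as CaCO₃ × 495,000 L = 26,730 g as CaCO₃.
(b) Moles of Ca²⁺ (1 mol Ca²⁺ ≡ 1 mol CaCO₃): 26,730 / 100.1 g/mol = 267 mol.
(b) Mass of CaCl₂·2H₂O: 267 × 147 = 39,250 g.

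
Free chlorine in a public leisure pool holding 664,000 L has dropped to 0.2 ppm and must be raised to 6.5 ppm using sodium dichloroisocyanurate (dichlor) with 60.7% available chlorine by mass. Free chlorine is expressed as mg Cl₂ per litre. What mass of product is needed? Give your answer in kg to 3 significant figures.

Chlorine deficit: 6.5 − 0.2 = 6.3 ppm = 6.3 mg/L as Cl₂.
Cl₂ equivalent needed: 6.3 mg/L × 664,000 L = 4,183,000 mg = 4183 g.
Product at 60.7% available chlorine: 4183 / 0.607 = 6892 g.

6.89 kg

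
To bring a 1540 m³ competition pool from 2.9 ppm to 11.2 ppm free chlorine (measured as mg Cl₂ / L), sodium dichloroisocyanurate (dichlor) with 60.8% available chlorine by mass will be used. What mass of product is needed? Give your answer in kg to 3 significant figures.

Volume: 1540 m³ = 1,540,000 L.
Chlorine deficit: 11.2 − 2.9 = 8.3 ppm = 8.3 mg/L as Cl₂.
Cl₂ equivalent needed: 8.3 mg/L × 1,540,000 L = 12,780,000 mg = 12,780 g.
Product at 60.8% available chlorine: 12,780 / 0.608 = 21,020 g.

21.0 kg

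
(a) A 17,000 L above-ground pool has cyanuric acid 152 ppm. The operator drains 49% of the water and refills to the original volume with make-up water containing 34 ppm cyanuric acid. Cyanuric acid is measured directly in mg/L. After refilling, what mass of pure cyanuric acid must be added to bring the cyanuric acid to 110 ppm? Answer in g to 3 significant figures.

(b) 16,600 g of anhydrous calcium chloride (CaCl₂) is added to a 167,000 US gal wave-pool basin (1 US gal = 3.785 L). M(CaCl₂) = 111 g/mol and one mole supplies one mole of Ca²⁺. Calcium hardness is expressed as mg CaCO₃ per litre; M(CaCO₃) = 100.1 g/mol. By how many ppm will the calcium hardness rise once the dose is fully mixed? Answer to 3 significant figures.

(a) 269 g; (b) 23.7 ppm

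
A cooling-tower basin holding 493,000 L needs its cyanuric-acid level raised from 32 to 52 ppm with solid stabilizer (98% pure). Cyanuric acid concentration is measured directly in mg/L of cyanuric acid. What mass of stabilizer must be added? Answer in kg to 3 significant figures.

10.1 kg

CYA to add: (52 − 32) = 20 mg/L × 493,000 L = 9860 g cyanuric acid.
At 98% purity: 9860 / 0.98 = 10,060 g product.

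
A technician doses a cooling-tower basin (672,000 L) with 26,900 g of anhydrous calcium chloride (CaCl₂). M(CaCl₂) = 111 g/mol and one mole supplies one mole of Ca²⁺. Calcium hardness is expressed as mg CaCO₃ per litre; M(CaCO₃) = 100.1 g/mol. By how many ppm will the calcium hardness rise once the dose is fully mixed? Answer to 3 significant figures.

36.1 ppm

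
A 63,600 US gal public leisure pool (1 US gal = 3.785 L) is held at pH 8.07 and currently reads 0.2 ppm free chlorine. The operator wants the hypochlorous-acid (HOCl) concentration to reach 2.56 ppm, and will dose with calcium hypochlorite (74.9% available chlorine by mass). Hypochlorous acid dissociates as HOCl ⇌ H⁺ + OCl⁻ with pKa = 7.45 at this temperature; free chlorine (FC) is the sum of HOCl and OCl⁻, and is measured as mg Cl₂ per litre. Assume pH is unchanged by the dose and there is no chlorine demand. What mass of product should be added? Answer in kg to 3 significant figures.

Volume: 63,600 US gal × 3.785 L/gal = 240,726 L.
[OCl⁻]/[HOCl] = 10^(pH − pKa) = 10^(8.07 − 7.45) = 4.169; fraction as HOCl = 1/(1 + 4.169) = 0.1935.
Free chlorine required for 2.56 ppm HOCl: 2.56 / 0.1935 = 13.23 ppm.
FC to add: 13.23 − 0.2 = 13.03 mg/L as Cl₂.
Cl₂ equivalent: 13.03 mg/L × 240,726 L = 3137 g.
Product at 74.9% available Cl: 3137 / 0.749 = 4188 g.

4.19 kg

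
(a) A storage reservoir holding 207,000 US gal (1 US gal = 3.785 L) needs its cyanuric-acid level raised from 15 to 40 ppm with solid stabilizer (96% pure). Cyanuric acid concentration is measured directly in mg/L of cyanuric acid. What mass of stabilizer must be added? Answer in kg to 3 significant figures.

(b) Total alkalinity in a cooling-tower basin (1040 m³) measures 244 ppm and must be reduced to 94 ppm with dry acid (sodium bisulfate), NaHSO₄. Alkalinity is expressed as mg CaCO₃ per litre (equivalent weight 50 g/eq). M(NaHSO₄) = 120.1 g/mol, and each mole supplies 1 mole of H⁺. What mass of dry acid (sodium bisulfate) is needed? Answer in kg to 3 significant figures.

(a) 20.4 kg; (b) 375 kg

(a) Volume: 207,000 US gal × 3.785 L/gal = 783,495 L.
(a) CYA to add: (40 − 15) = 25 mg/L × 783,495 L = 19,590 g cyanuric acid.
(a) At 96% purity: 19,590 / 0.96 = 20,400 g product.

(b) Volume: 1040 m³ = 1,040,000 L.
(b) Alkalinity to neutralize: (244 − 94) = 150 mg/L as CaCO₃ × 1,040,000 L = 156,000 g as CaCO₃.
(b) Equivalents of H⁺ required: 156,000 ÷ 50 g/eq = 3120 eq = 3120 mol NaHSO₄.
(b) Mass of NaHSO₄: 3120 × 120.1 = 374,700 g.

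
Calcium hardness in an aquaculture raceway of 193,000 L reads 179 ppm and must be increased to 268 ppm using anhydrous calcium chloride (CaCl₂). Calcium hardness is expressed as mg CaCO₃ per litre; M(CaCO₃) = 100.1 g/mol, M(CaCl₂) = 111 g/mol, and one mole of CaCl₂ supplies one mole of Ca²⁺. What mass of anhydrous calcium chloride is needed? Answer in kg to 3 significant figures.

19.0 kg

Hardness to add: (268 − 179) = 89 mg/L as CaCO₃ × 193,000 L = 17,180 g as CaCO₃.
Moles of Ca²⁺ (1 mol Ca²⁺ ≡ 1 mol CaCO₃): 17,180 / 100.1 g/mol = 171.6 mol.
Mass of CaCl₂: 171.6 × 111 = 19,050 g.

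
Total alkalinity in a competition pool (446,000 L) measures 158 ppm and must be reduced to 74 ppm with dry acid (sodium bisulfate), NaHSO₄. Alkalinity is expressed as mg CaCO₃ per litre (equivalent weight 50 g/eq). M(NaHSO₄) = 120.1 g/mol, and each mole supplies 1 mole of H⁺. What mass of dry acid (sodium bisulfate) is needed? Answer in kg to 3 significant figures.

90.0 kg

Alkalinity to neutralize: (158 − 74) = 84 mg/L as CaCO₃ × 446,000 L = 37,460 g as CaCO₃.
Equivalents of H⁺ required: 37,460 ÷ 50 g/eq = 749.3 eq = 749.3 mol NaHSO₄.
Mass of NaHSO₄: 749.3 × 120.1 = 89,990 g.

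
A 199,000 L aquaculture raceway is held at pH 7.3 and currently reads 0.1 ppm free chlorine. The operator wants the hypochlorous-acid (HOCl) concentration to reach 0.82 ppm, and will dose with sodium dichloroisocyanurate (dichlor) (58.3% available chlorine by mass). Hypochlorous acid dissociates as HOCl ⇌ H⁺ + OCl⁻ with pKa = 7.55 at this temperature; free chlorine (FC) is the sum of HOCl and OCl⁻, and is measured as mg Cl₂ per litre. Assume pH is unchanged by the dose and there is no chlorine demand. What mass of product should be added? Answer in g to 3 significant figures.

403 g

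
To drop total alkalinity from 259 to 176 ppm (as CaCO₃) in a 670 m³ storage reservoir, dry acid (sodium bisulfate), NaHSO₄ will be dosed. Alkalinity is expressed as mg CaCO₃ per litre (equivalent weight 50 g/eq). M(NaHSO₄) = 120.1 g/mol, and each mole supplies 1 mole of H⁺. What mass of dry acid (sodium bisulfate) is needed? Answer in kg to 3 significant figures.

Volume: 670 m³ = 670,000 L.
Alkalinity to neutralize: (259 − 176) = 83 mg/L as CaCO₃ × 670,000 L = 55,610 g as CaCO₃.
Equivalents of H⁺ required: 55,610 ÷ 50 g/eq = 1112 eq = 1112 mol NaHSO₄.
Mass of NaHSO₄: 1112 × 120.1 = 133,600 g.

134 kg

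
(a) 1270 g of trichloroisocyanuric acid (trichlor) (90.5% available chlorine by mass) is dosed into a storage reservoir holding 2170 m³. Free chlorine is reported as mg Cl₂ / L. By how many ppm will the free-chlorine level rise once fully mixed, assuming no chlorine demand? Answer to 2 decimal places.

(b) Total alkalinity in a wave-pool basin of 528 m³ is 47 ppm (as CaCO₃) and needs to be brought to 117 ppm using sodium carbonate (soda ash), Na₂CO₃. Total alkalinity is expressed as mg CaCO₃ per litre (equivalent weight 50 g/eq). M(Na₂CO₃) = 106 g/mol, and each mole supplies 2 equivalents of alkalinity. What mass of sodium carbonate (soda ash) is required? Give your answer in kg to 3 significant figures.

(a) Volume: 2170 m³ = 2,170,000 L.
(a) Available chlorine delivered: 1270 g × 0.905 = 1149 g as Cl₂.
(a) Concentration rise: 1149 g / 2,170,000 L = 0.5297 mg/L = 0.53 ppm.

(b) Volume: 528 m³ = 528,000 L.
(b) Alkalinity to add: (117 − 47) = 70 mg/L as CaCO₃ × 528,000 L = 36,960 g as CaCO₃.
(b) Equivalents: 36,960 g ÷ 50 g/eq = 739.2 eq.
(b) Each mole of Na₂CO₃ supplies 2 eq, so 739.2 / 2 = 369.6 mol.
(b) Mass: 369.6 mol × 106 g/mol = 39,180 g.

(a) 0.53 ppm; (b) 39.2 kg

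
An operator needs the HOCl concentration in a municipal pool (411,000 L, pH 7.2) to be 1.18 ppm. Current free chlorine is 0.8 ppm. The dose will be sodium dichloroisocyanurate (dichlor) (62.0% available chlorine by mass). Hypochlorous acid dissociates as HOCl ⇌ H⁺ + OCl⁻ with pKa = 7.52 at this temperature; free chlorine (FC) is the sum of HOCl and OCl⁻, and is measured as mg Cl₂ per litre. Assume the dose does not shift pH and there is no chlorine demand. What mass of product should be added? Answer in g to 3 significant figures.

[OCl⁻]/[HOCl] = 10^(pH − pKa) = 10^(7.2 − 7.52) = 0.4786; fraction as HOCl = 1/(1 + 0.4786) = 0.6763.
Free chlorine required for 1.18 ppm HOCl: 1.18 / 0.6763 = 1.745 ppm.
FC to add: 1.745 − 0.8 = 0.9448 mg/L as Cl₂.
Cl₂ equivalent: 0.9448 mg/L × 411,000 L = 388.3 g.
Product at 62.0% available Cl: 388.3 / 0.62 = 626.3 g.

626 g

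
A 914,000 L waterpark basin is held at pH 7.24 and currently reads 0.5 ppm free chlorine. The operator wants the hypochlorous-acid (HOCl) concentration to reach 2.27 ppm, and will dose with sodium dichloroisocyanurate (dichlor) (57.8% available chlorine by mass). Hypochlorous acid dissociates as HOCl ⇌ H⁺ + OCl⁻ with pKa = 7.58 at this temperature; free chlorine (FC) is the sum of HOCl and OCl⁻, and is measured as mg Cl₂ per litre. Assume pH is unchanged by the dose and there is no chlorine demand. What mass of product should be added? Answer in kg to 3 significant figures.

4.44 kg

[OCl⁻]/[HOCl] = 10^(pH − pKa) = 10^(7.24 − 7.58) = 0.4571; fraction as HOCl = 1/(1 + 0.4571) = 0.6863.
Free chlorine required for 2.27 ppm HOCl: 2.27 / 0.6863 = 3.308 ppm.
FC to add: 3.308 − 0.5 = 2.808 mg/L as Cl₂.
Cl₂ equivalent: 2.808 mg/L × 914,000 L = 2566 g.
Product at 57.8% available Cl: 2566 / 0.578 = 4440 g.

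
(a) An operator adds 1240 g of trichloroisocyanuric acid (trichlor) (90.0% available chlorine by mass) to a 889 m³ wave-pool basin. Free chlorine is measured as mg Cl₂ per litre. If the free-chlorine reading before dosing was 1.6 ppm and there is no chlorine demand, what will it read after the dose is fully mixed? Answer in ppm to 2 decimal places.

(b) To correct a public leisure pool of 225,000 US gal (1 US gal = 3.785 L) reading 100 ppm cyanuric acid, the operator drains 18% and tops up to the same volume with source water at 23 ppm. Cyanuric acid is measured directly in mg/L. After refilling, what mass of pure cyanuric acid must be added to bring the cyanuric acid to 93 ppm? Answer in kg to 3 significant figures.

(a) 2.86 ppm; (b) 5.84 kg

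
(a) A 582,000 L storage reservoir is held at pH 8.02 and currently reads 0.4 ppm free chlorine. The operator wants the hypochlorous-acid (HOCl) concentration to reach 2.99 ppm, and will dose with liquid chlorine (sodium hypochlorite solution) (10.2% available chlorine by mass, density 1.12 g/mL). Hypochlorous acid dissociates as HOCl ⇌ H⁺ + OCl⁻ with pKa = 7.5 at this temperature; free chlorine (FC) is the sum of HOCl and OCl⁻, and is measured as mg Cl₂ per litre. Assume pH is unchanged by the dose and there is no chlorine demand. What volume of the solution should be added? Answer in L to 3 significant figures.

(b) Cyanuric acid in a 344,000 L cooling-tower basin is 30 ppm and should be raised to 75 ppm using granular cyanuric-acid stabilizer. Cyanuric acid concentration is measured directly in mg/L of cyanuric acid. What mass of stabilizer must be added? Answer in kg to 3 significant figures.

(a) 63.6 L; (b) 15.5 kg

(a) [OCl⁻]/[HOCl] = 10^(pH − pKa) = 10^(8.02 − 7.5) = 3.311; fraction as HOCl = 1/(1 + 3.311) = 0.2319.
(a) Free chlorine required for 2.99 ppm HOCl: 2.99 / 0.2319 = 12.89 ppm.
(a) FC to add: 12.89 − 0.4 = 12.49 mg/L as Cl₂.
(a) Cl₂ equivalent: 12.49 mg/L × 582,000 L = 7270 g.
(a) Product at 10.2% available Cl: 7270 / 0.102 = 71,270 g.
(a) Volume: 71,270 g ÷ 1.12 g/mL = 63,630 mL.

(b) CYA to add: (75 − 30) = 45 mg/L × 344,000 L = 15,480 g cyanuric acid.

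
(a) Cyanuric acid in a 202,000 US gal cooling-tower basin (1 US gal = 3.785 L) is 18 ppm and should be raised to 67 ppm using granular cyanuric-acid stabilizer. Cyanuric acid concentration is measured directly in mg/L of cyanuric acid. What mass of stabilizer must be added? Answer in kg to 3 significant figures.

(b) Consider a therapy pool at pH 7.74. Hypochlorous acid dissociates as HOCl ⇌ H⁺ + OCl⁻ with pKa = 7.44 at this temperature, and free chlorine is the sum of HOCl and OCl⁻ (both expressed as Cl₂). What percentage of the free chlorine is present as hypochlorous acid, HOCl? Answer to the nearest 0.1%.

(a) Volume: 202,000 US gal × 3.785 L/gal = 764,570 L.
(a) CYA to add: (67 − 18) = 49 mg/L × 764,570 L = 37,460 g cyanuric acid.

(b) [OCl⁻]/[HOCl] = 10^(pH − pKa) = 10^(7.74 − 7.44) = 10^0.30 = 1.995.
(b) Fraction as HOCl = 1 / (1 + 1.995) = 0.3339.

(a) 37.5 kg; (b) 33.4%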